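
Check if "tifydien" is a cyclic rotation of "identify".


Word: "identify", Candidate: "tifydien"
Method: check if candidate is substring of word+word
"identifyidentify" contains "tifydien"? No
Is rotation = No


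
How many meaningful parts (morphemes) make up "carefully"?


Word: "carefully"
Morphemes: care / -ful / -ly
Each morpheme carries meaning
= 3 morphemes


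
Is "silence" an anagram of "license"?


Word 1: "license" → sorted: ceeilns
Word 2: "silence" → sorted: ceeilns
Same letters? ceeilns == ceeilns
Anagram = Yes


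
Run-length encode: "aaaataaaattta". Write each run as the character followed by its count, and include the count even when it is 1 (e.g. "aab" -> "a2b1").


String: "aaaataaaattta"
Scanning for consecutive runs:
  'a' x 4
  't' x 1
  'a' x 4
  't' x 3
  'a' x 1
RLE = "a4t1a4t3a1"


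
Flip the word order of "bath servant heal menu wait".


Original: "bath servant heal menu wait"
Words (1..n): bath | servant | heal | menu | wait
Reversed (n..1): wait | menu | heal | servant | bath
Result = "wait menu heal servant bath"


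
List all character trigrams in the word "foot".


Word: "foot" (length 4)
Number of trigrams = 4 - 3 + 1 = 2
  Position 0: "foo"
  Position 1: "oot"
Trigrams = "foo", "oot"


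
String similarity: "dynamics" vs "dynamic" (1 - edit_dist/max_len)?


Word 1: "dynamics" (length 8)
Word 2: "dynamic" (length 7)
One optimal edit sequence:
  1. keep 'd'
  2. keep 'y'
  3. keep 'n'
  4. keep 'a'
  5. keep 'm'
  6. keep 'i'
  7. keep 'c'
  8. delete 's'  (+1)
Edit distance = 1
Max length = max(8, 7) = 8
Similarity = 1 - 1/8
= 0.8750


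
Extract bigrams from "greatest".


Word: "greatest" (length 8)
Number of bigrams = 8 - 2 + 1 = 7
  Position 0: "gr"
  Position 1: "re"
  Position 2: "ea"
  Position 3: "at"
  Position 4: "te"
  Position 5: "es"
  Position 6: "st"
Bigrams = "gr", "re", "ea", "at", "te", "es", "st"


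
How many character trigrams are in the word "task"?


Word: "task" (length 4)
Number of 3-grams = length - 3 + 1 = 4 - 3 + 1
= 2


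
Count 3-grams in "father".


Word: "father" (length 6)
Number of 3-grams = length - 3 + 1 = 6 - 3 + 1
= 4


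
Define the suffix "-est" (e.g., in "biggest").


Suffix: -est
Example: biggest = big + -est, with a spelling change
Meaning = most


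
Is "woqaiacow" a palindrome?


Word: "woqaiacow"
Reversed: "wocaiaqow"
Forward == Backward? woqaiacow != wocaiaqow
Palindrome = No


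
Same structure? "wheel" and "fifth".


Pattern of "wheel": [0, 1, 2, 2, 3]
Pattern of "fifth": [0, 1, 0, 2, 3]
Patterns do not match
Same pattern = No


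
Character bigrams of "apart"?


Word: "apart" (length 5)
Number of bigrams = 5 - 2 + 1 = 4
  Position 0: "ap"
  Position 1: "pa"
  Position 2: "ar"
  Position 3: "rt"
Bigrams = "ap", "pa", "ar", "rt"


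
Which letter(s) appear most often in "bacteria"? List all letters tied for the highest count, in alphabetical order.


Word: "bacteria"
Letter counts:
  'a': 2
  'b': 1
  'c': 1
  'e': 1
  'i': 1
  'r': 1
  't': 1
Maximum count = 2
Most frequent = 'a' (2 times each)


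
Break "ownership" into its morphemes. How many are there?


Word: "ownership"
Morphemes: own | -er | -ship
Each morpheme carries meaning
= 3 morphemes


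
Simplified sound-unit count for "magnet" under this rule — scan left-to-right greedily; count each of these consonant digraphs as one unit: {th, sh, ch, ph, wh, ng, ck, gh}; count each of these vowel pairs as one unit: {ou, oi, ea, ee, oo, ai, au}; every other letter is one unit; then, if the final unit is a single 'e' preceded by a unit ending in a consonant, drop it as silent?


Word: "magnet" (6 letters)
Left-to-right scan:
  1. 'm' (letter)
  2. 'a' (letter)
  3. 'g' (letter)
  4. 'n' (letter)
  5. 'e' (letter)
  6. 't' (letter)
Units from scan: 6
Sound units = 6 units


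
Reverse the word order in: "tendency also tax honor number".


Original: "tendency also tax honor number"
Words (1..n): tendency | also | tax | honor | number
Reversed (n..1): number | honor | tax | also | tendency
Result = "number honor tax also tendency"


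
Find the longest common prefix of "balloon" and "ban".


Word 1: "balloon"
Word 2: "ban"
Comparing from start:
  Pos 0: 'b' == 'b'
  Pos 1: 'a' == 'a'
  Pos 2: 'l' != 'n' (stop)
LCP = "ba" (length 2)


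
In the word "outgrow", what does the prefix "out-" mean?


Prefix: out-
Example: outgrow (out- + grow)
Meaning = surpass


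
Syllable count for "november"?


Word: "november"
Syllable breakdown: no-vem-ber
Counting: 3 parts
= 3 syllables


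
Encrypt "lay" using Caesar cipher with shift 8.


Word: "lay"
Shift: 8
Each letter → (letter + shift) mod 26:
  'l' (11) + 8 = 19 → 't'
  'a' (0) + 8 = 8 → 'i'
  'y' (24) + 8 = 6 → 'g'
Result = "tig"


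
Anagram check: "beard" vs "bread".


Word 1: "beard" → sorted: abder
Word 2: "bread" → sorted: abder
Same letters? abder == abder
Anagram = Yes


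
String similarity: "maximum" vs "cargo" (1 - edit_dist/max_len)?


Word 1: "maximum" (length 7)
Word 2: "cargo" (length 5)
One optimal edit sequence:
  1. substitute 'm' -> 'c'  (+1)
  2. keep 'a'
  3. delete 'x'  (+1)
  4. delete 'i'  (+1)
  5. substitute 'm' -> 'r'  (+1)
  6. substitute 'u' -> 'g'  (+1)
  7. substitute 'm' -> 'o'  (+1)
Edit distance = 6
Max length = max(7, 5) = 7
Similarity = 1 - 6/7
= 0.1429


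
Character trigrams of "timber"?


Word: "timber" (length 6)
Number of trigrams = 6 - 3 + 1 = 4
  Position 0: "tim"
  Position 1: "imb"
  Position 2: "mbe"
  Position 3: "ber"
Trigrams = "tim", "imb", "mbe", "ber"


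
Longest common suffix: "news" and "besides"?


Word 1: "news"
Word 2: "besides"
Comparing from end:
  Pos -1: 's' == 's'
  Pos -2: 'w' != 'e' (stop)
LCS = "s" (length 1)


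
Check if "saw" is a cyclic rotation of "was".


Word: "was", Candidate: "saw"
Method: check if candidate is substring of word+word
"waswas" contains "saw"? No
Is rotation = No


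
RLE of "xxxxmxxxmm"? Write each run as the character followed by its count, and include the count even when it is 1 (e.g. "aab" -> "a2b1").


String: "xxxxmxxxmm"
Scanning for consecutive runs:
  'x' x 4
  'm' x 1
  'x' x 3
  'm' x 2
RLE = "x4m1x3m2"


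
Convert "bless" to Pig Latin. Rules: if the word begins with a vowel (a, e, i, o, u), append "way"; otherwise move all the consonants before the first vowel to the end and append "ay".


Word: "bless"
Starts with consonant(s) → move to end, add 'ay'
Consonant cluster: "bl"
Pig Latin = "essblay"


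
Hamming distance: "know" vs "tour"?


Comparing character by character (same length = 4):
  Pos 0: 'k' vs 't' !=
  Pos 1: 'n' vs 'o' !=
  Pos 2: 'o' vs 'u' !=
  Pos 3: 'w' vs 'r' !=
Hamming distance = 4


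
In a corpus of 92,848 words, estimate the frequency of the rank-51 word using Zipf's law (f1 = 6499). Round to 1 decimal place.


Zipf's law: f(r) = f(1) / r
f(1) = 6499
f(51) = 6499 / 51
= 127.4 occurrences


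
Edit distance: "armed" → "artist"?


Word 1: "armed" (length 5)
Word 2: "artist" (length 6)
One optimal edit sequence (insert/delete/substitute each cost 1):
  1. keep 'a'
  2. keep 'r'
  3. insert 't'  (+1)
  4. substitute 'm' -> 'i'  (+1)
  5. substitute 'e' -> 's'  (+1)
  6. substitute 'd' -> 't'  (+1)
Total edit operations: 4
Edit distance = 4


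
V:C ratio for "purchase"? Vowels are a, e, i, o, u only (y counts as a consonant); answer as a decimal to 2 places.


Word: "purchase"
Vowels (a,e,i,o,u): 3
Consonants: 5
Ratio = 3/5
= 0.60


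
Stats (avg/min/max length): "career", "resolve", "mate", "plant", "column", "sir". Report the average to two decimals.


Lengths: "career"=6, "resolve"=7, "mate"=4, "plant"=5, "column"=6, "sir"=3
Sum = 31, Count = 6
Average = 31/6 = 5.17
= avg=5.17, min=3, max=7


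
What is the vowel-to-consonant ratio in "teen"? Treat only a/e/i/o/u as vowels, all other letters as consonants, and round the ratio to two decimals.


Word: "teen"
Vowels (a,e,i,o,u): 2
Consonants: 2
Ratio = 2/2
= 1.00


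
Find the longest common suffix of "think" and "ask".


Word 1: "think"
Word 2: "ask"
Comparing from end:
  Pos -1: 'k' == 'k'
  Pos -2: 'n' != 's' (stop)
LCS = "k" (length 1)


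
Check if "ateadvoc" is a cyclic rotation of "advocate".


Word: "advocate", Candidate: "ateadvoc"
Method: check if candidate is substring of word+word
"advocateadvocate" contains "ateadvoc"? Yes
Is rotation = Yes


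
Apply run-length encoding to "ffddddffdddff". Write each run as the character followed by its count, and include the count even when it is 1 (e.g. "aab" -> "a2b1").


String: "ffddddffdddff"
Scanning for consecutive runs:
  'f' x 2
  'd' x 4
  'f' x 2
  'd' x 3
  'f' x 2
RLE = "f2d4f2d3f2"


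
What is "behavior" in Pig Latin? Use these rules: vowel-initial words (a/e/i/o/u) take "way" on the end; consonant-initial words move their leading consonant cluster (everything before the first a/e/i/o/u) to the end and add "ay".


Word: "behavior"
Starts with consonant(s) → move to end, add 'ay'
Consonant cluster: "b"
Pig Latin = "ehaviorbay"


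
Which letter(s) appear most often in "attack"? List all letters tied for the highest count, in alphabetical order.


Word: "attack"
Letter counts:
  'a': 2
  'c': 1
  'k': 1
  't': 2
Maximum count = 2
Most frequent = 'a', 't' (2 times each)


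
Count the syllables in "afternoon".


Word: "afternoon"
Syllable breakdown: af · ter · noon
Counting: 3 parts
= 3 syllables


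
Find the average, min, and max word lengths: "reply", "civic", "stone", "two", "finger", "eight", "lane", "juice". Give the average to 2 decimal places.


Lengths: "reply"=5, "civic"=5, "stone"=5, "two"=3, "finger"=6, "eight"=5, "lane"=4, "juice"=5
Sum = 38, Count = 8
Average = 38/8 = 4.75
= avg=4.75, min=3, max=6


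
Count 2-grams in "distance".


Word: "distance" (length 8)
Number of 2-grams = length - 2 + 1 = 8 - 2 + 1
= 7


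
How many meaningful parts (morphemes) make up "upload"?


Word: "upload"
Morphemes: up- | load
Each morpheme carries meaning
= 2 morphemes


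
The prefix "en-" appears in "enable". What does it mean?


Prefix: en-
Example: enable (en- + able)
Meaning = cause to / put into


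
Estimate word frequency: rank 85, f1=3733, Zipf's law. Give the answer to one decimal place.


Zipf's law: f(r) = f(1) / r
f(1) = 3733
f(85) = 3733 / 85
= 43.9 occurrences


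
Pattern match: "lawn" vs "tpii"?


Pattern of "lawn": [0, 1, 2, 3]
Pattern of "tpii": [0, 1, 2, 2]
Patterns do not match
Same pattern = No


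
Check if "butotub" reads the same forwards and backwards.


Word: "butotub"
Reversed: "butotub"
Forward == Backward? butotub == butotub
Palindrome = Yes


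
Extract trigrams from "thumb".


Word: "thumb" (length 5)
Number of trigrams = 5 - 3 + 1 = 3
  Position 0: "thu"
  Position 1: "hum"
  Position 2: "umb"
Trigrams = "thu", "hum", "umb"


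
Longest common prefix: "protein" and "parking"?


Word 1: "protein"
Word 2: "parking"
Comparing from start:
  Pos 0: 'p' == 'p'
  Pos 1: 'r' != 'a' (stop)
LCP = "p" (length 1)


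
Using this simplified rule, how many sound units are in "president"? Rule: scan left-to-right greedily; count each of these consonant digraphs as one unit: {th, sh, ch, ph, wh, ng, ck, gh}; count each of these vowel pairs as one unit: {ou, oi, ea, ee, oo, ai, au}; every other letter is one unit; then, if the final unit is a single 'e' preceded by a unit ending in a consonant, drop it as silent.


Word: "president" (9 letters)
Left-to-right scan:
  1. 'p' (letter)
  2. 'r' (letter)
  3. 'e' (letter)
  4. 's' (letter)
  5. 'i' (letter)
  6. 'd' (letter)
  7. 'e' (letter)
  8. 'n' (letter)
  9. 't' (letter)
Units from scan: 9
Sound units = 9 units


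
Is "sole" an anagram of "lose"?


Word 1: "lose" → sorted: elos
Word 2: "sole" → sorted: elos
Same letters? elos == elos
Anagram = Yes


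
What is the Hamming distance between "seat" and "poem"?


Comparing character by character (same length = 4):
  Pos 0: 's' vs 'p' !=
  Pos 1: 'e' vs 'o' !=
  Pos 2: 'a' vs 'e' !=
  Pos 3: 't' vs 'm' !=
Hamming distance = 4


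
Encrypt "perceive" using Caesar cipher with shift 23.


Word: "perceive"
Shift: 23
Each letter → (letter + shift) mod 26:
  'p' (15) + 23 = 12 → 'm'
  'e' (4) + 23 = 1 → 'b'
  'r' (17) + 23 = 14 → 'o'
  'c' (2) + 23 = 25 → 'z'
  'e' (4) + 23 = 1 → 'b'
  'i' (8) + 23 = 5 → 'f'
  'v' (21) + 23 = 18 → 's'
  'e' (4) + 23 = 1 → 'b'
Result = "mbozbfsb"


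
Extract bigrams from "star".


Word: "star" (length 4)
Number of bigrams = 4 - 2 + 1 = 3
  Position 0: "st"
  Position 1: "ta"
  Position 2: "ar"
Bigrams = "st", "ta", "ar"


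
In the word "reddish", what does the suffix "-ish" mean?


Suffix: -ish
As in: reddish -> red + -ish, with a spelling change
Meaning = somewhat / having the qualities of


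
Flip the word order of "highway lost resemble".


Original: "highway lost resemble"
Words (1..n): highway | lost | resemble
Reversed (n..1): resemble | lost | highway
Result = "resemble lost highway"


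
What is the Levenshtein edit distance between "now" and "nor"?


Word 1: "now" (length 3)
Word 2: "nor" (length 3)
One optimal edit sequence (insert/delete/substitute each cost 1):
  1. keep 'n'
  2. keep 'o'
  3. substitute 'w' -> 'r'  (+1)
Total edit operations: 1
Edit distance = 1


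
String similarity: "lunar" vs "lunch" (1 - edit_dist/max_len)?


Word 1: "lunar" (length 5)
Word 2: "lunch" (length 5)
One optimal edit sequence:
  1. keep 'l'
  2. keep 'u'
  3. keep 'n'
  4. substitute 'a' -> 'c'  (+1)
  5. substitute 'r' -> 'h'  (+1)
Edit distance = 2
Max length = max(5, 5) = 5
Similarity = 1 - 2/5
= 0.6000


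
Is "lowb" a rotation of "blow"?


Word: "blow", Candidate: "lowb"
Method: check if candidate is substring of word+word
"blowblow" contains "lowb"? Yes
Is rotation = Yes


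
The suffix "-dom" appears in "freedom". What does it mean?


Suffix: -dom
Example: freedom = free + -dom
Meaning = state / realm


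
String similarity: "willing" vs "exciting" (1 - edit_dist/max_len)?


Word 1: "willing" (length 7)
Word 2: "exciting" (length 8)
One optimal edit sequence:
  1. insert 'e'  (+1)
  2. substitute 'w' -> 'x'  (+1)
  3. substitute 'i' -> 'c'  (+1)
  4. substitute 'l' -> 'i'  (+1)
  5. substitute 'l' -> 't'  (+1)
  6. keep 'i'
  7. keep 'n'
  8. keep 'g'
Edit distance = 5
Max length = max(7, 8) = 8
Similarity = 1 - 5/8
= 0.3750


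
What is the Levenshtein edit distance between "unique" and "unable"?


Word 1: "unique" (length 6)
Word 2: "unable" (length 6)
One optimal edit sequence (insert/delete/substitute each cost 1):
  1. keep 'u'
  2. keep 'n'
  3. substitute 'i' -> 'a'  (+1)
  4. substitute 'q' -> 'b'  (+1)
  5. substitute 'u' -> 'l'  (+1)
  6. keep 'e'
Total edit operations: 3
Edit distance = 3


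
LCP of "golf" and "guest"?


Word 1: "golf"
Word 2: "guest"
Comparing from start:
  Pos 0: 'g' == 'g'
  Pos 1: 'o' != 'u' (stop)
LCP = "g" (length 1)


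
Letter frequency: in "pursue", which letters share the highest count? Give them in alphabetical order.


Word: "pursue"
Letter counts:
  'e': 1
  'p': 1
  'r': 1
  's': 1
  'u': 2
Maximum count = 2
Most frequent = 'u' (2 times each)


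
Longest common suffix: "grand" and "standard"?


Word 1: "grand"
Word 2: "standard"
Comparing from end:
  Pos -1: 'd' == 'd'
  Pos -2: 'n' != 'r' (stop)
LCS = "d" (length 1)


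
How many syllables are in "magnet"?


Word: "magnet"
Syllable breakdown: mag / net
Counting: 2 parts
= 2 syllables


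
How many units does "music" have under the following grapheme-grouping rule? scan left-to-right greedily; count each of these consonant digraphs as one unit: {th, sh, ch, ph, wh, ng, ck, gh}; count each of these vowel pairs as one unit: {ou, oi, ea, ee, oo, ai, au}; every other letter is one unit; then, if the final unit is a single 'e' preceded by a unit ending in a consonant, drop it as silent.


Word: "music" (5 letters)
Left-to-right scan:
  1. 'm' (letter)
  2. 'u' (letter)
  3. 's' (letter)
  4. 'i' (letter)
  5. 'c' (letter)
Units from scan: 5
Sound units = 5 units


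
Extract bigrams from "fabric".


Word: "fabric" (length 6)
Number of bigrams = 6 - 2 + 1 = 5
  Position 0: "fa"
  Position 1: "ab"
  Position 2: "br"
  Position 3: "ri"
  Position 4: "ic"
Bigrams = "fa", "ab", "br", "ri", "ic"


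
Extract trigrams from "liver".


Word: "liver" (length 5)
Number of trigrams = 5 - 3 + 1 = 3
  Position 0: "liv"
  Position 1: "ive"
  Position 2: "ver"
Trigrams = "liv", "ive", "ver"


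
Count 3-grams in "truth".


Word: "truth" (length 5)
Number of 3-grams = length - 3 + 1 = 5 - 3 + 1
= 3


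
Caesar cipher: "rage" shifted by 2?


Word: "rage"
Shift: 2
Each letter → (letter + shift) mod 26:
  'r' (17) + 2 = 19 → 't'
  'a' (0) + 2 = 2 → 'c'
  'g' (6) + 2 = 8 → 'i'
  'e' (4) + 2 = 6 → 'g'
Result = "tcig"


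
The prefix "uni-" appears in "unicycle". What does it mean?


Prefix: uni-
As in: unicycle -> uni- + cycle
Meaning = one


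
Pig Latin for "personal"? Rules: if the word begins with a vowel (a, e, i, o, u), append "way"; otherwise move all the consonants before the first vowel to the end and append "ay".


Word: "personal"
Starts with consonant(s) → move to end, add 'ay'
Consonant cluster: "p"
Pig Latin = "ersonalpay"


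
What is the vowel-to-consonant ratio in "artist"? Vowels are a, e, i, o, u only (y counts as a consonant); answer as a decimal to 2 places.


Word: "artist"
Vowels (a,e,i,o,u): 2
Consonants: 4
Ratio = 2/4
= 0.50


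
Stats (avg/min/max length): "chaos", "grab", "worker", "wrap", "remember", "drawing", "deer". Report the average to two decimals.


Lengths: "chaos"=5, "grab"=4, "worker"=6, "wrap"=4, "remember"=8, "drawing"=7, "deer"=4
Sum = 38, Count = 7
Average = 38/7 = 5.43
= avg=5.43, min=4, max=8


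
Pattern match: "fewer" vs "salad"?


Pattern of "fewer": [0, 1, 2, 1, 3]
Pattern of "salad": [0, 1, 2, 1, 3]
Patterns match
Same pattern = Yes


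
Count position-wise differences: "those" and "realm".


Comparing character by character (same length = 5):
  Pos 0: 't' vs 'r' !=
  Pos 1: 'h' vs 'e' !=
  Pos 2: 'o' vs 'a' !=
  Pos 3: 's' vs 'l' !=
  Pos 4: 'e' vs 'm' !=
Hamming distance = 5


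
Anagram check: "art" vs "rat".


Word 1: "art" → sorted: art
Word 2: "rat" → sorted: art
Same letters? art == art
Anagram = Yes


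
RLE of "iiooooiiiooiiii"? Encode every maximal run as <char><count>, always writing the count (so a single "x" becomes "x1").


String: "iiooooiiiooiiii"
Scanning for consecutive runs:
  'i' x 2
  'o' x 4
  'i' x 3
  'o' x 2
  'i' x 4
RLE = "i2o4i3o2i4"


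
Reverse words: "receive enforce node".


Original: "receive enforce node"
Words (1..n): receive | enforce | node
Reversed (n..1): node | enforce | receive
Result = "node enforce receive"


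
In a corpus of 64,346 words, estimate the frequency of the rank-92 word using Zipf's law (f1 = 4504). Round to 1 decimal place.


Zipf's law: f(r) = f(1) / r
f(1) = 4504
f(92) = 4504 / 92
= 49.0 occurrences


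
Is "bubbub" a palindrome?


Word: "bubbub"
Reversed: "bubbub"
Forward == Backward? bubbub == bubbub
Palindrome = Yes


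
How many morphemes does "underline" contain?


Word: "underline"
Morphemes: under- | line
Each morpheme carries meaning
= 2 morphemes


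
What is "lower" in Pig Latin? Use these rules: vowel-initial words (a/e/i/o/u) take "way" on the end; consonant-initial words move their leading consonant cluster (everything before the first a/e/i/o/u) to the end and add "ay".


Word: "lower"
Starts with consonant(s) → move to end, add 'ay'
Consonant cluster: "l"
Pig Latin = "owerlay"


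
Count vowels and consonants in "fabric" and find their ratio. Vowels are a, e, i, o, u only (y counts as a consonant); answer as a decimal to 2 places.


Word: "fabric"
Vowels (a,e,i,o,u): 2
Consonants: 4
Ratio = 2/4
= 0.50


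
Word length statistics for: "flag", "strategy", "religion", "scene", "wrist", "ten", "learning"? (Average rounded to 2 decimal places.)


Lengths: "flag"=4, "strategy"=8, "religion"=8, "scene"=5, "wrist"=5, "ten"=3, "learning"=8
Sum = 41, Count = 7
Average = 41/7 = 5.86
= avg=5.86, min=3, max=8


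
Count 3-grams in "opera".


Word: "opera" (length 5)
Number of 3-grams = length - 3 + 1 = 5 - 3 + 1
= 3


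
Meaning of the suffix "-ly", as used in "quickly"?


Suffix: -ly
As in: quickly -> quick + -ly
Meaning = in a manner


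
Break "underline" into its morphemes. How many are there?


Word: "underline"
Morphemes: under- / line
Each morpheme carries meaning
= 2 morphemes


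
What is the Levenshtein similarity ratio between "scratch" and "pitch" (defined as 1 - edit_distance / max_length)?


Word 1: "scratch" (length 7)
Word 2: "pitch" (length 5)
One optimal edit sequence:
  1. delete 's'  (+1)
  2. delete 'c'  (+1)
  3. substitute 'r' -> 'p'  (+1)
  4. substitute 'a' -> 'i'  (+1)
  5. keep 't'
  6. keep 'c'
  7. keep 'h'
Edit distance = 4
Max length = max(7, 5) = 7
Similarity = 1 - 4/7
= 0.4286


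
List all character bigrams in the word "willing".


Word: "willing" (length 7)
Number of bigrams = 7 - 2 + 1 = 6
  Position 0: "wi"
  Position 1: "il"
  Position 2: "ll"
  Position 3: "li"
  Position 4: "in"
  Position 5: "ng"
Bigrams = "wi", "il", "ll", "li", "in", "ng"


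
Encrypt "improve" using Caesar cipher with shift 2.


Word: "improve"
Shift: 2
Each letter → (letter + shift) mod 26:
  'i' (8) + 2 = 10 → 'k'
  'm' (12) + 2 = 14 → 'o'
  'p' (15) + 2 = 17 → 'r'
  'r' (17) + 2 = 19 → 't'
  'o' (14) + 2 = 16 → 'q'
  'v' (21) + 2 = 23 → 'x'
  'e' (4) + 2 = 6 → 'g'
Result = "kortqxg"


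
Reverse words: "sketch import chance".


Original: "sketch import chance"
Words (1..n): sketch | import | chance
Reversed (n..1): chance | import | sketch
Result = "chance import sketch"


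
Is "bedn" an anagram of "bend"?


Word 1: "bend" → sorted: bden
Word 2: "bedn" → sorted: bden
Same letters? bden == bden
Anagram = Yes


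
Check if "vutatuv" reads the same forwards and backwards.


Word: "vutatuv"
Reversed: "vutatuv"
Forward == Backward? vutatuv == vutatuv
Palindrome = Yes


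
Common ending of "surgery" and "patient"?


Word 1: "surgery"
Word 2: "patient"
Comparing from end:
  Pos -1: 'y' != 't' (stop)
LCS = "" (length 0)


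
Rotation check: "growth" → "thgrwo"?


Word: "growth", Candidate: "thgrwo"
Method: check if candidate is substring of word+word
"growthgrowth" contains "thgrwo"? No
Is rotation = No


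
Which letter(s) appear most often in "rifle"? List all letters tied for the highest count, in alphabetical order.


Word: "rifle"
Letter counts:
  'e': 1
  'f': 1
  'i': 1
  'l': 1
  'r': 1
Maximum count = 1
Most frequent = 'e', 'f', 'i', 'l', 'r' (1 time each)


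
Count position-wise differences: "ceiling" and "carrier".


Comparing character by character (same length = 7):
  Pos 0: 'c' vs 'c' =
  Pos 1: 'e' vs 'a' !=
  Pos 2: 'i' vs 'r' !=
  Pos 3: 'l' vs 'r' !=
  Pos 4: 'i' vs 'i' =
  Pos 5: 'n' vs 'e' !=
  Pos 6: 'g' vs 'r' !=
Hamming distance = 5


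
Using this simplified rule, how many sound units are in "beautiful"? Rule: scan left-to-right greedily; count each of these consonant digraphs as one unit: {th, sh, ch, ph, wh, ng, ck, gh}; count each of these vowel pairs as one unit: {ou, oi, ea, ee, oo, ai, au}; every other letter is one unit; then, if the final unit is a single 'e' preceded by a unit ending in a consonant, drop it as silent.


Word: "beautiful" (9 letters)
Left-to-right scan:
  [1] 'b' (letter)
  [2] 'ea' (vowel-pair)
  [3] 'u' (letter)
  [4] 't' (letter)
  [5] 'i' (letter)
  [6] 'f' (letter)
  [7] 'u' (letter)
  [8] 'l' (letter)
Units from scan: 8
Sound units = 8 units


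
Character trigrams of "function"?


Word: "function" (length 8)
Number of trigrams = 8 - 3 + 1 = 6
  Position 0: "fun"
  Position 1: "unc"
  Position 2: "nct"
  Position 3: "cti"
  Position 4: "tio"
  Position 5: "ion"
Trigrams = "fun", "unc", "nct", "cti", "tio", "ion"


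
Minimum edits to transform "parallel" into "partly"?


Word 1: "parallel" (length 8)
Word 2: "partly" (length 6)
One optimal edit sequence (insert/delete/substitute each cost 1):
  1. keep 'p'
  2. keep 'a'
  3. keep 'r'
  4. delete 'a'  (+1)
  5. substitute 'l' -> 't'  (+1)
  6. keep 'l'
  7. delete 'e'  (+1)
  8. substitute 'l' -> 'y'  (+1)
Total edit operations: 4
Edit distance = 4


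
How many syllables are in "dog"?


Word: "dog"
Syllable breakdown: dog
Counting: 1 part
= 1 syllable


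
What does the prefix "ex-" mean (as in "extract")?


Prefix: ex-
Example: extract (ex- + tract)
Meaning = out / former


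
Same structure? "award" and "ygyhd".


Pattern of "award": [0, 1, 0, 2, 3]
Pattern of "ygyhd": [0, 1, 0, 2, 3]
Patterns match
Same pattern = Yes


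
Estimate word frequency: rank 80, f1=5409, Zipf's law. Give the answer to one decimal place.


Zipf's law: f(r) = f(1) / r
f(1) = 5409
f(80) = 5409 / 80
= 67.6 occurrences


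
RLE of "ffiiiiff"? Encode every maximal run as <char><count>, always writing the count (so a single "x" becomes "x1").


String: "ffiiiiff"
Scanning for consecutive runs:
  'f' x 2
  'i' x 4
  'f' x 2
RLE = "f2i4f2"


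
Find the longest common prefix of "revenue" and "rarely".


Word 1: "revenue"
Word 2: "rarely"
Comparing from start:
  Pos 0: 'r' == 'r'
  Pos 1: 'e' != 'a' (stop)
LCP = "r" (length 1)


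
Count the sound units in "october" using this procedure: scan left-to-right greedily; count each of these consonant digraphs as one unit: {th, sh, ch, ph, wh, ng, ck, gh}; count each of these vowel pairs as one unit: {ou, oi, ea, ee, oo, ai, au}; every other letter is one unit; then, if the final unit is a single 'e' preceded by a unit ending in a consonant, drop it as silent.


Word: "october" (7 letters)
Left-to-right scan:
  1. 'o' (letter)
  2. 'c' (letter)
  3. 't' (letter)
  4. 'o' (letter)
  5. 'b' (letter)
  6. 'e' (letter)
  7. 'r' (letter)
Units from scan: 7
Sound units = 7 units


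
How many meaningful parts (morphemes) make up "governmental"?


Word: "governmental"
Morphemes: govern + -ment + -al
Each morpheme carries meaning
= 3 morphemes


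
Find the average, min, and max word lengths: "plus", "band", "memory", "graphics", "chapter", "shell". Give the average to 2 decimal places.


Lengths: "plus"=4, "band"=4, "memory"=6, "graphics"=8, "chapter"=7, "shell"=5
Sum = 34, Count = 6
Average = 34/6 = 5.67
= avg=5.67, min=4, max=8


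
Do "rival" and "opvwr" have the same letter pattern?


Pattern of "rival": [0, 1, 2, 3, 4]
Pattern of "opvwr": [0, 1, 2, 3, 4]
Patterns match
Same pattern = Yes


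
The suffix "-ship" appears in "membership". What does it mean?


Suffix: -ship
As in: membership -> member + -ship
Meaning = state / position


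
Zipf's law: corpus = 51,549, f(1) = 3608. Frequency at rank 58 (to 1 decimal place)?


Zipf's law: f(r) = f(1) / r
f(1) = 3608
f(58) = 3608 / 58
= 62.2 occurrences


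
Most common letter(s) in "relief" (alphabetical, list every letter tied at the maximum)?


Word: "relief"
Letter counts:
  'e': 2
  'f': 1
  'i': 1
  'l': 1
  'r': 1
Maximum count = 2
Most frequent = 'e' (2 times each)


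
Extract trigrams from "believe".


Word: "believe" (length 7)
Number of trigrams = 7 - 3 + 1 = 5
  Position 0: "bel"
  Position 1: "eli"
  Position 2: "lie"
  Position 3: "iev"
  Position 4: "eve"
Trigrams = "bel", "eli", "lie", "iev", "eve"


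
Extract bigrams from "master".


Word: "master" (length 6)
Number of bigrams = 6 - 2 + 1 = 5
  Position 0: "ma"
  Position 1: "as"
  Position 2: "st"
  Position 3: "te"
  Position 4: "er"
Bigrams = "ma", "as", "st", "te", "er"


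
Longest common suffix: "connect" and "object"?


Word 1: "connect"
Word 2: "object"
Comparing from end:
  Pos -1: 't' == 't'
  Pos -2: 'c' == 'c'
  Pos -3: 'e' == 'e'
  Pos -4: 'n' != 'j' (stop)
LCS = "ect" (length 3)


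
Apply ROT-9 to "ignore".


Word: "ignore"
Shift: 9
Each letter → (letter + shift) mod 26:
  'i' (8) + 9 = 17 → 'r'
  'g' (6) + 9 = 15 → 'p'
  'n' (13) + 9 = 22 → 'w'
  'o' (14) + 9 = 23 → 'x'
  'r' (17) + 9 = 0 → 'a'
  'e' (4) + 9 = 13 → 'n'
Result = "rpwxan"


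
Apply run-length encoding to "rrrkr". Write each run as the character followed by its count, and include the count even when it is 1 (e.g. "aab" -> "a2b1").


String: "rrrkr"
Scanning for consecutive runs:
  'r' x 3
  'k' x 1
  'r' x 1
RLE = "r3k1r1"


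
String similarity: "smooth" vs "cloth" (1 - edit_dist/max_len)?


Word 1: "smooth" (length 6)
Word 2: "cloth" (length 5)
One optimal edit sequence:
  1. delete 's'  (+1)
  2. substitute 'm' -> 'c'  (+1)
  3. substitute 'o' -> 'l'  (+1)
  4. keep 'o'
  5. keep 't'
  6. keep 'h'
Edit distance = 3
Max length = max(6, 5) = 6
Similarity = 1 - 3/6
= 0.5000


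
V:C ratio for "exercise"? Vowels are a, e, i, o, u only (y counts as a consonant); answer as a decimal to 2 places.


Word: "exercise"
Vowels (a,e,i,o,u): 4
Consonants: 4
Ratio = 4/4
= 1.00


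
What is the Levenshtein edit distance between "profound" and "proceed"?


Word 1: "profound" (length 8)
Word 2: "proceed" (length 7)
One optimal edit sequence (insert/delete/substitute each cost 1):
  1. keep 'p'
  2. keep 'r'
  3. keep 'o'
  4. delete 'f'  (+1)
  5. substitute 'o' -> 'c'  (+1)
  6. substitute 'u' -> 'e'  (+1)
  7. substitute 'n' -> 'e'  (+1)
  8. keep 'd'
Total edit operations: 4
Edit distance = 4


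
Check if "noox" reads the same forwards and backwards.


Word: "noox"
Reversed: "xoon"
Forward == Backward? noox != xoon
Palindrome = No


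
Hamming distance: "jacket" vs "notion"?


Comparing character by character (same length = 6):
  Pos 0: 'j' vs 'n' !=
  Pos 1: 'a' vs 'o' !=
  Pos 2: 'c' vs 't' !=
  Pos 3: 'k' vs 'i' !=
  Pos 4: 'e' vs 'o' !=
  Pos 5: 't' vs 'n' !=
Hamming distance = 6


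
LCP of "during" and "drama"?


Word 1: "during"
Word 2: "drama"
Comparing from start:
  Pos 0: 'd' == 'd'
  Pos 1: 'u' != 'r' (stop)
LCP = "d" (length 1)


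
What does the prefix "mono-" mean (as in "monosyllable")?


Prefix: mono-
Example: monosyllable (mono- + syllable)
Meaning = one


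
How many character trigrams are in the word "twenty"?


Word: "twenty" (length 6)
Number of 3-grams = length - 3 + 1 = 6 - 3 + 1
= 4


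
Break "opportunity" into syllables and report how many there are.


Word: "opportunity"
Syllable breakdown: op | por | tu | ni | ty
Counting: 5 parts
= 5 syllables


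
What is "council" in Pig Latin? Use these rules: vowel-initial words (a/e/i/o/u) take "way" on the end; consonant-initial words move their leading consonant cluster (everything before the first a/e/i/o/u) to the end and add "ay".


Word: "council"
Starts with consonant(s) → move to end, add 'ay'
Consonant cluster: "c"
Pig Latin = "ouncilcay"


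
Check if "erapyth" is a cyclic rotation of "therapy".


Word: "therapy", Candidate: "erapyth"
Method: check if candidate is substring of word+word
"therapytherapy" contains "erapyth"? Yes
Is rotation = Yes


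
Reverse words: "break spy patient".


Original: "break spy patient"
Words (1..n): break | spy | patient
Reversed (n..1): patient | spy | break
Result = "patient spy break"


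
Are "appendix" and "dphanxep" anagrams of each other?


Word 1: "appendix" → sorted: adeinppx
Word 2: "dphanxep" → sorted: adehnppx
Same letters? adeinppx != adehnppx
Anagram = No


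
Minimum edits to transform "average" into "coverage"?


Word 1: "average" (length 7)
Word 2: "coverage" (length 8)
One optimal edit sequence (insert/delete/substitute each cost 1):
  1. insert 'c'  (+1)
  2. substitute 'a' -> 'o'  (+1)
  3. keep 'v'
  4. keep 'e'
  5. keep 'r'
  6. keep 'a'
  7. keep 'g'
  8. keep 'e'
Total edit operations: 2
Edit distance = 2


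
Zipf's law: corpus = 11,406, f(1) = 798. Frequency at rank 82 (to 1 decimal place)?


Zipf's law: f(r) = f(1) / r
f(1) = 798
f(82) = 798 / 82
= 9.7 occurrences


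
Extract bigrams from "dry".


Word: "dry" (length 3)
Number of bigrams = 3 - 2 + 1 = 2
  Position 0: "dr"
  Position 1: "ry"
Bigrams = "dr", "ry"


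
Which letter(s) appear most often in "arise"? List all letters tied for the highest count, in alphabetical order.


Word: "arise"
Letter counts:
  'a': 1
  'e': 1
  'i': 1
  'r': 1
  's': 1
Maximum count = 1
Most frequent = 'a', 'e', 'i', 'r', 's' (1 time each)


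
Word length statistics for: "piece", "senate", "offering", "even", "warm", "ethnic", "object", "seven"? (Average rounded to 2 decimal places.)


Lengths: "piece"=5, "senate"=6, "offering"=8, "even"=4, "warm"=4, "ethnic"=6, "object"=6, "seven"=5
Sum = 44, Count = 8
Average = 44/8 = 5.50
= avg=5.50, min=4, max=8


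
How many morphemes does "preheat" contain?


Word: "preheat"
Morphemes: pre- | heat
Each morpheme carries meaning
= 2 morphemes


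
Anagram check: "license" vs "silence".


Word 1: "license" → sorted: ceeilns
Word 2: "silence" → sorted: ceeilns
Same letters? ceeilns == ceeilns
Anagram = Yes


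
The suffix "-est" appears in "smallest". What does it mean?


Suffix: -est
Example: smallest = small + -est
Meaning = most


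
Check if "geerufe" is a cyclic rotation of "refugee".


Word: "refugee", Candidate: "geerufe"
Method: check if candidate is substring of word+word
"refugeerefugee" contains "geerufe"? No
Is rotation = No


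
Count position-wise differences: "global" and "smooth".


Comparing character by character (same length = 6):
  Pos 0: 'g' vs 's' !=
  Pos 1: 'l' vs 'm' !=
  Pos 2: 'o' vs 'o' =
  Pos 3: 'b' vs 'o' !=
  Pos 4: 'a' vs 't' !=
  Pos 5: 'l' vs 'h' !=
Hamming distance = 5


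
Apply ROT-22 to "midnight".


Word: "midnight"
Shift: 22
Each letter → (letter + shift) mod 26:
  'm' (12) + 22 = 8 → 'i'
  'i' (8) + 22 = 4 → 'e'
  'd' (3) + 22 = 25 → 'z'
  'n' (13) + 22 = 9 → 'j'
  'i' (8) + 22 = 4 → 'e'
  'g' (6) + 22 = 2 → 'c'
  'h' (7) + 22 = 3 → 'd'
  't' (19) + 22 = 15 → 'p'
Result = "iezjecdp"


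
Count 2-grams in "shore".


Word: "shore" (length 5)
Number of 2-grams = length - 2 + 1 = 5 - 2 + 1
= 4


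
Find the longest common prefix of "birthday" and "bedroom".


Word 1: "birthday"
Word 2: "bedroom"
Comparing from start:
  Pos 0: 'b' == 'b'
  Pos 1: 'i' != 'e' (stop)
LCP = "b" (length 1)


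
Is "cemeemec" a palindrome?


Word: "cemeemec"
Reversed: "cemeemec"
Forward == Backward? cemeemec == cemeemec
Palindrome = Yes


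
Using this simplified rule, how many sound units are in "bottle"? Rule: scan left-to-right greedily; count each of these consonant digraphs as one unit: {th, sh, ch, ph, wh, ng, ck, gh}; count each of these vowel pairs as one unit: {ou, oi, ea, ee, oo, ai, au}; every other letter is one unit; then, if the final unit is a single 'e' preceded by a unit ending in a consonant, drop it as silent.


Word: "bottle" (6 letters)
Left-to-right scan:
  (1) 'b' (letter)
  (2) 'o' (letter)
  (3) 't' (letter)
  (4) 't' (letter)
  (5) 'l' (letter)
  (6) 'e' (letter)
Units from scan: 6
Final unit is 'e' after a consonant -> drop as silent (-1)
Sound units = 5 units


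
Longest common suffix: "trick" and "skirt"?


Word 1: "trick"
Word 2: "skirt"
Comparing from end:
  Pos -1: 'k' != 't' (stop)
LCS = "" (length 0)


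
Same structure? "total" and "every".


Pattern of "total": [0, 1, 0, 2, 3]
Pattern of "every": [0, 1, 0, 2, 3]
Patterns match
Same pattern = Yes


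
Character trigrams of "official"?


Word: "official" (length 8)
Number of trigrams = 8 - 3 + 1 = 6
  Position 0: "off"
  Position 1: "ffi"
  Position 2: "fic"
  Position 3: "ici"
  Position 4: "cia"
  Position 5: "ial"
Trigrams = "off", "ffi", "fic", "ici", "cia", "ial"


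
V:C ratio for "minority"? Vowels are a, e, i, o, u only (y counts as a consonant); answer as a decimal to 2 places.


Word: "minority"
Vowels (a,e,i,o,u): 3
Consonants: 5
Ratio = 3/5
= 0.60


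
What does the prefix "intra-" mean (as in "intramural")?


Prefix: intra-
Example: intramural (intra- + mural)
Meaning = within


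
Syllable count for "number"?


Word: "number"
Syllable breakdown: num | ber
Counting: 2 parts
= 2 syllables


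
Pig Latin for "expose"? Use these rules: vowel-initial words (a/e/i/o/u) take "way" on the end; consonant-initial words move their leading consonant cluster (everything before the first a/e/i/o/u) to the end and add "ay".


Word: "expose"
Starts with vowel → add 'way'
Pig Latin = "exposeway"


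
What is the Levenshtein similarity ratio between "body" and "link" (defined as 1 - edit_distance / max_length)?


Word 1: "body" (length 4)
Word 2: "link" (length 4)
One optimal edit sequence:
  1. substitute 'b' -> 'l'  (+1)
  2. substitute 'o' -> 'i'  (+1)
  3. substitute 'd' -> 'n'  (+1)
  4. substitute 'y' -> 'k'  (+1)
Edit distance = 4
Max length = max(4, 4) = 4
Similarity = 1 - 4/4
= 0.0000


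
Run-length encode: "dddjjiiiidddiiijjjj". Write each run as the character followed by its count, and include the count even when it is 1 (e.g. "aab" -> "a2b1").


String: "dddjjiiiidddiiijjjj"
Scanning for consecutive runs:
  'd' x 3
  'j' x 2
  'i' x 4
  'd' x 3
  'i' x 3
  'j' x 4
RLE = "d3j2i4d3i3j4"


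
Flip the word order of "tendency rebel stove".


Original: "tendency rebel stove"
Words (1..n): tendency | rebel | stove
Reversed (n..1): stove | rebel | tendency
Result = "stove rebel tendency"


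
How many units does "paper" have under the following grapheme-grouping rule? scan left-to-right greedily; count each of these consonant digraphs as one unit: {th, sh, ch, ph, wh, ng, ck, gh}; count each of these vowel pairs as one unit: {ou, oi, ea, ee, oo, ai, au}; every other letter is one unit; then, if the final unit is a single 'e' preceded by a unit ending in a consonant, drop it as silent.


Word: "paper" (5 letters)
Left-to-right scan:
  (1) 'p' (letter)
  (2) 'a' (letter)
  (3) 'p' (letter)
  (4) 'e' (letter)
  (5) 'r' (letter)
Units from scan: 5
Sound units = 5 units


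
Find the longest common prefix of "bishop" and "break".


Word 1: "bishop"
Word 2: "break"
Comparing from start:
  Pos 0: 'b' == 'b'
  Pos 1: 'i' != 'r' (stop)
LCP = "b" (length 1)


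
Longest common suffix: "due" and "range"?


Word 1: "due"
Word 2: "range"
Comparing from end:
  Pos -1: 'e' == 'e'
  Pos -2: 'u' != 'g' (stop)
LCS = "e" (length 1)


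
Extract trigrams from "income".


Word: "income" (length 6)
Number of trigrams = 6 - 3 + 1 = 4
  Position 0: "inc"
  Position 1: "nco"
  Position 2: "com"
  Position 3: "ome"
Trigrams = "inc", "nco", "com", "ome"


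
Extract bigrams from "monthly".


Word: "monthly" (length 7)
Number of bigrams = 7 - 2 + 1 = 6
  Position 0: "mo"
  Position 1: "on"
  Position 2: "nt"
  Position 3: "th"
  Position 4: "hl"
  Position 5: "ly"
Bigrams = "mo", "on", "nt", "th", "hl", "ly"


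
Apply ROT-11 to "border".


Word: "border"
Shift: 11
Each letter → (letter + shift) mod 26:
  'b' (1) + 11 = 12 → 'm'
  'o' (14) + 11 = 25 → 'z'
  'r' (17) + 11 = 2 → 'c'
  'd' (3) + 11 = 14 → 'o'
  'e' (4) + 11 = 15 → 'p'
  'r' (17) + 11 = 2 → 'c'
Result = "mzcopc"


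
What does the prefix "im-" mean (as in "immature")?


Prefix: im-
Example: immature = im- + mature
Meaning = not / into


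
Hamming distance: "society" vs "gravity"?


Comparing character by character (same length = 7):
  Pos 0: 's' vs 'g' !=
  Pos 1: 'o' vs 'r' !=
  Pos 2: 'c' vs 'a' !=
  Pos 3: 'i' vs 'v' !=
  Pos 4: 'e' vs 'i' !=
  Pos 5: 't' vs 't' =
  Pos 6: 'y' vs 'y' =
Hamming distance = 5
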